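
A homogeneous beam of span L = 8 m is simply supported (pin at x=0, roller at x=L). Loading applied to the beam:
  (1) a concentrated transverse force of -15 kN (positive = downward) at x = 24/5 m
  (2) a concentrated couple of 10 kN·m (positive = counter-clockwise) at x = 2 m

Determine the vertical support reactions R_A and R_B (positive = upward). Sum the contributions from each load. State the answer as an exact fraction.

R_A = -19/4 kN, R_B = -41/4 kN

Load 1 — point force P=-15 kN at a=24/5 m (b=L-a=16/5):
  R_A = Pb/L = (-15)·(16/5)/8 = -6 kN
  R_B = Pa/L = (-15)·(24/5)/8 = -9 kN
Load 2 — applied couple M₀=10 kN·m at a=2 m (b=L-a=6):
  R_A = M₀/L = 10/8 = 5/4 kN
  R_B = -M₀/L = -10/8 = -5/4 kN
Superposition: R_A = -19/4 kN, R_B = -41/4 kN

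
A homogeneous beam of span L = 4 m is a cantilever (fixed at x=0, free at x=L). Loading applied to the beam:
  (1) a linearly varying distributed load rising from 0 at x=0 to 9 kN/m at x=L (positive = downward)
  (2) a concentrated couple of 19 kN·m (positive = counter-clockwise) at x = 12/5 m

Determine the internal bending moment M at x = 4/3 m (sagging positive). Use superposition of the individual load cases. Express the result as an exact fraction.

M(4/3) = -53/9 kN·m

Load 1 — triangular load w₀=9 kN/m (0→w₀ over full span):
  M_1 = w₀Lx/2 - w₀L²/3 - w₀x³/(6L) = 9·4·(4/3)/2 - 9·4²/3 - 9·(4/3)³/(6·4) = -224/9 kN·m
Load 2 — applied couple M₀=19 kN·m at a=12/5 m (b=L-a=8/5):
  M_2 = M₀  [x≤a] = 19 = 19 kN·m
Superposition: M = Σ M_i = -53/9 kN·m ≈ -5.888889 kN·m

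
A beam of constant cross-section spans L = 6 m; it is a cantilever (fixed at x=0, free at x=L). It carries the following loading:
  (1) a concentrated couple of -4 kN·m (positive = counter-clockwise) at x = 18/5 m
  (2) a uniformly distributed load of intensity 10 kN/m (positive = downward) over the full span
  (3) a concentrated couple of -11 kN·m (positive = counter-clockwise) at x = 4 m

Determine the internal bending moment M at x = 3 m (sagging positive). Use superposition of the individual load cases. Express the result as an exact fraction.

M(3) = -60 kN·m

Load 1 — applied couple M₀=-4 kN·m at a=18/5 m (b=L-a=12/5):
  M_1 = M₀  [x≤a] = (-4) = -4 kN·m
Load 2 — uniform load w=10 kN/m over full span:
  M_2 = -w(L-x)²/2 = -10·(6-3)²/2 = -45 kN·m
Load 3 — applied couple M₀=-11 kN·m at a=4 m (b=L-a=2):
  M_3 = M₀  [x≤a] = (-11) = -11 kN·m
Superposition: M = Σ M_i = -60 kN·m ≈ -60.000000 kN·m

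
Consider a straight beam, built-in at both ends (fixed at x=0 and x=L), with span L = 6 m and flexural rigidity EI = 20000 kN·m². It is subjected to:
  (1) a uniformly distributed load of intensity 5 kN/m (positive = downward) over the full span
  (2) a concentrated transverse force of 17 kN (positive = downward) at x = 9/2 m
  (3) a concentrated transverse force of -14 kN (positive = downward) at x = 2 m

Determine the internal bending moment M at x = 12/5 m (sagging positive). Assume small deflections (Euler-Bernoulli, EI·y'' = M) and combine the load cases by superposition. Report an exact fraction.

M(12/5) = 1943/1440 kN·m

Load 1 — uniform load w=5 kN/m over full span:
  M_1 = wLx/2 - wL²/12 - wx²/2 = 5·6·(12/5)/2 - 5·6²/12 - 5·(12/5)²/2 = 33/5 kN·m
Load 2 — point force P=17 kN at a=9/2 m (b=L-a=3/2):
  M_2 = Pb²(3a+b)x/L³ - Pab²/L²  [x≤a] = 17·(3/2)²·(3·(9/2)+(3/2))·(12/5)/6³ - 17·(9/2)·(3/2)²/6² = 51/32 kN·m
Load 3 — point force P=-14 kN at a=2 m (b=L-a=4):
  M_3 = Pa²(a+3b)(L-x)/L³ - Pa²b/L²  [x>a] = (-14)·2²·(2+3·4)·(6-(12/5))/6³ - (-14)·2²·4/6² = -308/45 kN·m
Superposition: M = Σ M_i = 1943/1440 kN·m ≈ 1.349306 kN·m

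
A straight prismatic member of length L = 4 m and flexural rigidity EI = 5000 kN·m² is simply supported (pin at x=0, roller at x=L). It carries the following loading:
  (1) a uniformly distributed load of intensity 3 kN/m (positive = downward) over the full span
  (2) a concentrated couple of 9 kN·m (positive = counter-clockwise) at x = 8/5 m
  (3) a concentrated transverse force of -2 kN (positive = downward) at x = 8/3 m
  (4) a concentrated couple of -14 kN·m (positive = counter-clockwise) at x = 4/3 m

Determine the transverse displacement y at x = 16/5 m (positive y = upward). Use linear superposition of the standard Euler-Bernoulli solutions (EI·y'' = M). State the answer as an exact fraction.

Load 1 — uniform load w=3 kN/m over full span:
  y_1 = -wx(L³-2Lx²+x³)/(24EI) = -3·(16/5)·(4³-2·4·(16/5)²+(16/5)³)/(24·5000) = -464/390625 m
Load 2 — applied couple M₀=9 kN·m at a=8/5 m (b=L-a=12/5):
  y_2 = (M₀x³/(6L)-M₀(x-a)²/2+C₁x)/EI  [x>a] with C₁=M₀(3b²-L²)/(6L)=12/25 = (9·(16/5)³/(6·4)-9·((16/5)-(8/5))²/2+(12/25)·(16/5))/5000 = 36/78125 m
Load 3 — point force P=-2 kN at a=8/3 m (b=L-a=4/3):
  y_3 = -Pa(L-x)(2Lx-a²-x²)/(6LEI)  [x>a] = -(-2)·(8/3)·(4-(16/5))·(2·4·(16/5)-(8/3)²-(16/5)²)/(6·4·5000) = 1856/6328125 m
Load 4 — applied couple M₀=-14 kN·m at a=4/3 m (b=L-a=8/3):
  y_4 = (M₀x³/(6L)-M₀(x-a)²/2+C₁x)/EI  [x>a] with C₁=M₀(3b²-L²)/(6L)=-28/9 = ((-14)·(16/5)³/(6·4)-(-14)·((16/5)-(4/3))²/2+(-28/9)·(16/5))/5000 = -658/703125 m
Superposition: y = Σ y_i = -43334/31640625 m ≈ -0.001370 m

y(16/5) = -43334/31640625 m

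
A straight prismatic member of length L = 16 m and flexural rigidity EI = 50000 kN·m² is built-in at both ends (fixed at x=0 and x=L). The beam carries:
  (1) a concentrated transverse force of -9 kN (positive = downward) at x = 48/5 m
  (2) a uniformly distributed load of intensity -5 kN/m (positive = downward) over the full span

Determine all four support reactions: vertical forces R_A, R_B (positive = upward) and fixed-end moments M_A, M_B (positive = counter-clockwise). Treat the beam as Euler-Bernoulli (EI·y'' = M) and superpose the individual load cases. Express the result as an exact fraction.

Load 1 — point force P=-9 kN at a=48/5 m (b=L-a=32/5):
  R_A = Pb²(3a+b)/L³ = (-9)·(32/5)²·(3·(48/5)+(32/5))/16³ = -396/125 kN
  M_A = Pab²/L² = (-9)·(48/5)·(32/5)²/16² = -1728/125 kN·m
  R_B = Pa²(a+3b)/L³ = (-9)·(48/5)²·((48/5)+3·(32/5))/16³ = -729/125 kN
  M_B = -Pa²b/L² = -(-9)·(48/5)²·(32/5)/16² = 2592/125 kN·m
Load 2 — uniform load w=-5 kN/m over full span:
  R_A = wL/2 = (-5)·16/2 = -40 kN
  M_A = wL²/12 = (-5)·16²/12 = -320/3 kN·m
  R_B = wL/2 = (-5)·16/2 = -40 kN
  M_B = -wL²/12 = -(-5)·16²/12 = 320/3 kN·m
Superposition: R_A = -5396/125 kN, M_A = -45184/375 kN·m, R_B = -5729/125 kN, M_B = 47776/375 kN·m

R_A = -5396/125 kN, M_A = -45184/375 kN·m, R_B = -5729/125 kN, M_B = 47776/375 kN·m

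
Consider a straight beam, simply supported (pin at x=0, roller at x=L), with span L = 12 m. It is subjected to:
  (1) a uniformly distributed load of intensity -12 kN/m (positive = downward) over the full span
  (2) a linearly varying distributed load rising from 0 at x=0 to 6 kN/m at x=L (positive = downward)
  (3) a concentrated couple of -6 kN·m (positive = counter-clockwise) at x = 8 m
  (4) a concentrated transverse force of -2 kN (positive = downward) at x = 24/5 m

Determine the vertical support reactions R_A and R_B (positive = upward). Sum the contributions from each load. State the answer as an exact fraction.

R_A = -617/10 kN, R_B = -483/10 kN

Load 1 — uniform load w=-12 kN/m over full span:
  R_A = wL/2 = (-12)·12/2 = -72 kN
  R_B = wL/2 = (-12)·12/2 = -72 kN
Load 2 — triangular load w₀=6 kN/m (0→w₀ over full span):
  R_A = w₀L/6 = 6·12/6 = 12 kN
  R_B = w₀L/3 = 6·12/3 = 24 kN
Load 3 — applied couple M₀=-6 kN·m at a=8 m (b=L-a=4):
  R_A = M₀/L = (-6)/12 = -1/2 kN
  R_B = -M₀/L = -(-6)/12 = 1/2 kN
Load 4 — point force P=-2 kN at a=24/5 m (b=L-a=36/5):
  R_A = Pb/L = (-2)·(36/5)/12 = -6/5 kN
  R_B = Pa/L = (-2)·(24/5)/12 = -4/5 kN
Superposition: R_A = -617/10 kN, R_B = -483/10 kN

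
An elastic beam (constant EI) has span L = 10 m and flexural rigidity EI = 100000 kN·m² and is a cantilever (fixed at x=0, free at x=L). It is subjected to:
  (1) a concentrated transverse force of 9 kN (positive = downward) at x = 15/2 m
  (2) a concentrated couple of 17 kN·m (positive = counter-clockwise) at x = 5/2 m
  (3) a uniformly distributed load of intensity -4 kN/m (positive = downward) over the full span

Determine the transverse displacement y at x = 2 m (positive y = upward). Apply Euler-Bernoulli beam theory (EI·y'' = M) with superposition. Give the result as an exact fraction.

Load 1 — point force P=9 kN at a=15/2 m (b=L-a=5/2):
  y_1 = -Px²(3a-x)/(6EI)  [x≤a] = -9·2²·(3·(15/2)-2)/(6·100000) = -123/100000 m
Load 2 — applied couple M₀=17 kN·m at a=5/2 m (b=L-a=15/2):
  y_2 = M₀x²/(2EI)  [x≤a] = 17·2²/(2·100000) = 17/50000 m
Load 3 — uniform load w=-4 kN/m over full span:
  y_3 = -wx²(x²-4Lx+6L²)/(24EI) = -(-4)·2²·(2²-4·10·2+6·10²)/(24·100000) = 131/37500 m
Superposition: y = Σ y_i = 781/300000 m ≈ 0.002603 m

y(2) = 781/300000 m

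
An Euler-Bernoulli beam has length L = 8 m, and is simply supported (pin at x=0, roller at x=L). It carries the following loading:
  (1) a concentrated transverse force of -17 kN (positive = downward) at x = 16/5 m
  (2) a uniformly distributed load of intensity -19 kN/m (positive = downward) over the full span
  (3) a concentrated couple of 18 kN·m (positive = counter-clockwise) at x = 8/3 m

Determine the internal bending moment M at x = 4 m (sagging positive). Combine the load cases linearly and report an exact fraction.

M(4) = -941/5 kN·m

Load 1 — point force P=-17 kN at a=16/5 m (b=L-a=24/5):
  M_1 = Pa(L-x)/L  [x>a] = (-17)·(16/5)·(8-4)/8 = -136/5 kN·m
Load 2 — uniform load w=-19 kN/m over full span:
  M_2 = wx(L-x)/2 = (-19)·4·(8-4)/2 = -152 kN·m
Load 3 — applied couple M₀=18 kN·m at a=8/3 m (b=L-a=16/3):
  M_3 = M₀x/L - M₀  [x>a] = 18·4/8 - 18 = -9 kN·m
Superposition: M = Σ M_i = -941/5 kN·m ≈ -188.200000 kN·m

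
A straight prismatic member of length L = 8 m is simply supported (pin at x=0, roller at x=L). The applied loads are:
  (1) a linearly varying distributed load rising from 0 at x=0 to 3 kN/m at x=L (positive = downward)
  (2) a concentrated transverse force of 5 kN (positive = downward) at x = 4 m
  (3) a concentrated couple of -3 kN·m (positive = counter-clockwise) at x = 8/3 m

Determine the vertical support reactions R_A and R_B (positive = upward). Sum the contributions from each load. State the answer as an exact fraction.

Load 1 — triangular load w₀=3 kN/m (0→w₀ over full span):
  R_A = w₀L/6 = 3·8/6 = 4 kN
  R_B = w₀L/3 = 3·8/3 = 8 kN
Load 2 — point force P=5 kN at a=4 m (b=L-a=4):
  R_A = Pb/L = 5·4/8 = 5/2 kN
  R_B = Pa/L = 5·4/8 = 5/2 kN
Load 3 — applied couple M₀=-3 kN·m at a=8/3 m (b=L-a=16/3):
  R_A = M₀/L = (-3)/8 = -3/8 kN
  R_B = -M₀/L = -(-3)/8 = 3/8 kN
Superposition: R_A = 49/8 kN, R_B = 87/8 kN

R_A = 49/8 kN, R_B = 87/8 kN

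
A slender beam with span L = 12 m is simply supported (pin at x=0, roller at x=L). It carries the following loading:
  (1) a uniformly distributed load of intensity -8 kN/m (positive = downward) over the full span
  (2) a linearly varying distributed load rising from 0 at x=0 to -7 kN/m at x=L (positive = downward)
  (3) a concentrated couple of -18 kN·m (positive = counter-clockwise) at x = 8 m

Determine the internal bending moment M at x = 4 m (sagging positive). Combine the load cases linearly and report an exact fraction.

M(4) = -1654/9 kN·m

Load 1 — uniform load w=-8 kN/m over full span:
  M_1 = wx(L-x)/2 = (-8)·4·(12-4)/2 = -128 kN·m
Load 2 — triangular load w₀=-7 kN/m (0→w₀ over full span):
  M_2 = w₀Lx/6 - w₀x³/(6L) = (-7)·12·4/6 - (-7)·4³/(6·12) = -448/9 kN·m
Load 3 — applied couple M₀=-18 kN·m at a=8 m (b=L-a=4):
  M_3 = M₀x/L  [x≤a] = (-18)·4/12 = -6 kN·m
Superposition: M = Σ M_i = -1654/9 kN·m ≈ -183.777778 kN·m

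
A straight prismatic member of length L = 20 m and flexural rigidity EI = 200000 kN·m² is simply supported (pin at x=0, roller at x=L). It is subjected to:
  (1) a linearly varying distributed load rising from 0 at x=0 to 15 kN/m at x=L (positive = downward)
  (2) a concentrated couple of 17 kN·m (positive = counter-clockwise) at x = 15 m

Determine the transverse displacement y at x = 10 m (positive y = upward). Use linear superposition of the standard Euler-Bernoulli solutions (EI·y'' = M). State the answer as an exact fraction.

y(10) = -2551/32000 m

Load 1 — triangular load w₀=15 kN/m (0→w₀ over full span):
  y_1 = -w₀x(7L⁴-10L²x²+3x⁴)/(360LEI) = -15·10·(7·20⁴-10·20²·10²+3·10⁴)/(360·20·200000) = -5/64 m
Load 2 — applied couple M₀=17 kN·m at a=15 m (b=L-a=5):
  y_2 = (M₀x³/(6L)+C₁x)/EI  [x≤a] with C₁=M₀(3b²-L²)/(6L)=-1105/24 = (17·10³/(6·20)+(-1105/24)·10)/200000 = -51/32000 m
Superposition: y = Σ y_i = -2551/32000 m ≈ -0.079719 m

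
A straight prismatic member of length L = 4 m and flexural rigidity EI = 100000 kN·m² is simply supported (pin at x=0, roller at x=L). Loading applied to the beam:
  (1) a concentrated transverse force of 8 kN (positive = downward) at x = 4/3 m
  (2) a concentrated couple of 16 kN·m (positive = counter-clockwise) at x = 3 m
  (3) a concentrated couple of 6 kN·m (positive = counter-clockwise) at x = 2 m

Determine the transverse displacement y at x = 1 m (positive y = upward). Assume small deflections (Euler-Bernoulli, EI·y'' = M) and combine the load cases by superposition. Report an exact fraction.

Load 1 — point force P=8 kN at a=4/3 m (b=L-a=8/3):
  y_1 = -Pbx(L²-b²-x²)/(6LEI)  [x≤a] = -8·(8/3)·1·(4²-(8/3)²-1²)/(6·4·100000) = -71/1012500 m
Load 2 — applied couple M₀=16 kN·m at a=3 m (b=L-a=1):
  y_2 = (M₀x³/(6L)+C₁x)/EI  [x≤a] with C₁=M₀(3b²-L²)/(6L)=-26/3 = (16·1³/(6·4)+(-26/3)·1)/100000 = -1/12500 m
Load 3 — applied couple M₀=6 kN·m at a=2 m (b=L-a=2):
  y_3 = (M₀x³/(6L)+C₁x)/EI  [x≤a] with C₁=M₀(3b²-L²)/(6L)=-1 = (6·1³/(6·4)+(-1)·1)/100000 = -3/400000 m
Superposition: y = Σ y_i = -5107/32400000 m ≈ -0.000158 m

y(1) = -5107/32400000 m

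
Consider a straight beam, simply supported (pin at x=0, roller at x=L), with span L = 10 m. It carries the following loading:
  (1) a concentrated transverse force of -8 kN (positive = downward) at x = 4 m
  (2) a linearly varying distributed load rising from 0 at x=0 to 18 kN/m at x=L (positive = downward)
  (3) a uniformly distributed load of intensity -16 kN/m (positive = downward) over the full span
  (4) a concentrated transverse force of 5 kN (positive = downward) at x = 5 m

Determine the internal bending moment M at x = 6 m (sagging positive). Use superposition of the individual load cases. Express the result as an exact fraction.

M(6) = -398/5 kN·m

Load 1 — point force P=-8 kN at a=4 m (b=L-a=6):
  M_1 = Pa(L-x)/L  [x>a] = (-8)·4·(10-6)/10 = -64/5 kN·m
Load 2 — triangular load w₀=18 kN/m (0→w₀ over full span):
  M_2 = w₀Lx/6 - w₀x³/(6L) = 18·10·6/6 - 18·6³/(6·10) = 576/5 kN·m
Load 3 — uniform load w=-16 kN/m over full span:
  M_3 = wx(L-x)/2 = (-16)·6·(10-6)/2 = -192 kN·m
Load 4 — point force P=5 kN at a=5 m (b=L-a=5):
  M_4 = Pa(L-x)/L  [x>a] = 5·5·(10-6)/10 = 10 kN·m
Superposition: M = Σ M_i = -398/5 kN·m ≈ -79.600000 kN·m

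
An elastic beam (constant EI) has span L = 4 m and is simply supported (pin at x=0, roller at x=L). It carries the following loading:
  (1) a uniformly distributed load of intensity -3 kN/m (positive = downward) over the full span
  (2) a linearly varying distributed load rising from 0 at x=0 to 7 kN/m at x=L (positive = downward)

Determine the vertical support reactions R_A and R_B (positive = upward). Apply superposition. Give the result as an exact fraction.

Load 1 — uniform load w=-3 kN/m over full span:
  R_A = wL/2 = (-3)·4/2 = -6 kN
  R_B = wL/2 = (-3)·4/2 = -6 kN
Load 2 — triangular load w₀=7 kN/m (0→w₀ over full span):
  R_A = w₀L/6 = 7·4/6 = 14/3 kN
  R_B = w₀L/3 = 7·4/3 = 28/3 kN
Superposition: R_A = -4/3 kN, R_B = 10/3 kN

R_A = -4/3 kN, R_B = 10/3 kN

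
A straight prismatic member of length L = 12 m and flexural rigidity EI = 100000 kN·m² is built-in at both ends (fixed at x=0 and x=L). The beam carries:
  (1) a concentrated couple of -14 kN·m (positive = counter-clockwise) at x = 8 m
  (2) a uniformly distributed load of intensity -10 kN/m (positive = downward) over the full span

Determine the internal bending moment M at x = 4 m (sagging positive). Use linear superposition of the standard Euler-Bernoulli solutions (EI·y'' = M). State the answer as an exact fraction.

M(4) = -374/9 kN·m

Load 1 — applied couple M₀=-14 kN·m at a=8 m (b=L-a=4):
  M_1 = R_Ax - M_A  [x≤a] with R_A=-14/9, M_A=-14/3 = (-14/9)·4 - (-14/3) = -14/9 kN·m
Load 2 — uniform load w=-10 kN/m over full span:
  M_2 = wLx/2 - wL²/12 - wx²/2 = (-10)·12·4/2 - (-10)·12²/12 - (-10)·4²/2 = -40 kN·m
Superposition: M = Σ M_i = -374/9 kN·m ≈ -41.555556 kN·m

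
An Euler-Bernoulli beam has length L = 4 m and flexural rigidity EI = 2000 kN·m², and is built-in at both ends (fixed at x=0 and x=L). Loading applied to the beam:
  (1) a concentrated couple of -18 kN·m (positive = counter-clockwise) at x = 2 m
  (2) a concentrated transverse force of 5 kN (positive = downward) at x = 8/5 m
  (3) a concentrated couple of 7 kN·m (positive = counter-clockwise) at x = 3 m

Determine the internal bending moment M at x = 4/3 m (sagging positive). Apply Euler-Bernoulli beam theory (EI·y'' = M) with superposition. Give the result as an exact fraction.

M(4/3) = -1049/400 kN·m

Load 1 — applied couple M₀=-18 kN·m at a=2 m (b=L-a=2):
  M_1 = R_Ax - M_A  [x≤a] with R_A=-27/4, M_A=-9/2 = (-27/4)·(4/3) - (-9/2) = -9/2 kN·m
Load 2 — point force P=5 kN at a=8/5 m (b=L-a=12/5):
  M_2 = Pb²(3a+b)x/L³ - Pab²/L²  [x≤a] = 5·(12/5)²·(3·(8/5)+(12/5))·(4/3)/4³ - 5·(8/5)·(12/5)²/4² = 36/25 kN·m
Load 3 — applied couple M₀=7 kN·m at a=3 m (b=L-a=1):
  M_3 = R_Ax - M_A  [x≤a] with R_A=63/32, M_A=35/16 = (63/32)·(4/3) - (35/16) = 7/16 kN·m
Superposition: M = Σ M_i = -1049/400 kN·m ≈ -2.622500 kN·m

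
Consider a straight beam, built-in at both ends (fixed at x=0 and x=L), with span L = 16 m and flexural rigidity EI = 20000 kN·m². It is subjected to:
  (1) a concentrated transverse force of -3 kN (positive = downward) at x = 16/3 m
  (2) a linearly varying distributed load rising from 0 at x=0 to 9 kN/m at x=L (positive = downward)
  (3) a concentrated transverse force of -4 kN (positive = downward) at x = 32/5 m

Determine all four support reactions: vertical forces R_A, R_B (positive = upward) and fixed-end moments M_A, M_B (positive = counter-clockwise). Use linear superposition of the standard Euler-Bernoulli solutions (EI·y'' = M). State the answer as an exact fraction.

Load 1 — point force P=-3 kN at a=16/3 m (b=L-a=32/3):
  R_A = Pb²(3a+b)/L³ = (-3)·(32/3)²·(3·(16/3)+(32/3))/16³ = -20/9 kN
  M_A = Pab²/L² = (-3)·(16/3)·(32/3)²/16² = -64/9 kN·m
  R_B = Pa²(a+3b)/L³ = (-3)·(16/3)²·((16/3)+3·(32/3))/16³ = -7/9 kN
  M_B = -Pa²b/L² = -(-3)·(16/3)²·(32/3)/16² = 32/9 kN·m
Load 2 — triangular load w₀=9 kN/m (0→w₀ over full span):
  R_A = 3w₀L/20 = 3·9·16/20 = 108/5 kN
  M_A = w₀L²/30 = 9·16²/30 = 384/5 kN·m
  R_B = 7w₀L/20 = 7·9·16/20 = 252/5 kN
  M_B = -w₀L²/20 = -9·16²/20 = -576/5 kN·m
Load 3 — point force P=-4 kN at a=32/5 m (b=L-a=48/5):
  R_A = Pb²(3a+b)/L³ = (-4)·(48/5)²·(3·(32/5)+(48/5))/16³ = -324/125 kN
  M_A = Pab²/L² = (-4)·(32/5)·(48/5)²/16² = -1152/125 kN·m
  R_B = Pa²(a+3b)/L³ = (-4)·(32/5)²·((32/5)+3·(48/5))/16³ = -176/125 kN
  M_B = -Pa²b/L² = -(-4)·(32/5)²·(48/5)/16² = 768/125 kN·m
Superposition: R_A = 18884/1125 kN, M_A = 68032/1125 kN·m, R_B = 54241/1125 kN, M_B = -118688/1125 kN·m

R_A = 18884/1125 kN, M_A = 68032/1125 kN·m, R_B = 54241/1125 kN, M_B = -118688/1125 kN·m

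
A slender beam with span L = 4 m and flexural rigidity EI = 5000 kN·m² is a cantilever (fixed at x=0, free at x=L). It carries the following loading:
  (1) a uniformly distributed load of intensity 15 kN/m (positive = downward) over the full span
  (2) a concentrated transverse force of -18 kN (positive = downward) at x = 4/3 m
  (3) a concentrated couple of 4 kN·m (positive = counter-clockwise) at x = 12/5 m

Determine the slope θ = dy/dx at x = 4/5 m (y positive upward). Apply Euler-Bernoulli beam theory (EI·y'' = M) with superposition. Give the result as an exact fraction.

θ(4/5) = -192/15625 rad

Load 1 — uniform load w=15 kN/m over full span:
  θ_1 = -wx(x²-3Lx+3L²)/(6EI) = -15·(4/5)·((4/5)²-3·4·(4/5)+3·4²)/(6·5000) = -244/15625 rad
Load 2 — point force P=-18 kN at a=4/3 m (b=L-a=8/3):
  θ_2 = -Px(2a-x)/(2EI)  [x≤a] = -(-18)·(4/5)·(2·(4/3)-(4/5))/(2·5000) = 42/15625 rad
Load 3 — applied couple M₀=4 kN·m at a=12/5 m (b=L-a=8/5):
  θ_3 = M₀x/EI  [x≤a] = 4·(4/5)/5000 = 2/3125 rad
Superposition: θ = Σ θ_i = -192/15625 rad ≈ -0.012288 rad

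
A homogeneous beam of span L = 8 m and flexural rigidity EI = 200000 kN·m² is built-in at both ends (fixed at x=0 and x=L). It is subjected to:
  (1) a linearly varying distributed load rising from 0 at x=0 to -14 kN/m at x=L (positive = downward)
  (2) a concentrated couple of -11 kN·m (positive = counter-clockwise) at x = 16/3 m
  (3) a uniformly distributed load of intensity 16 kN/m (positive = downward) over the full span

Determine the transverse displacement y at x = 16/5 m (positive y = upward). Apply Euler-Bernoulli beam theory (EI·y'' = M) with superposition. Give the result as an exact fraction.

Load 1 — triangular load w₀=-14 kN/m (0→w₀ over full span):
  y_1 = -w₀x²(L-x)²(x+2L)/(120LEI) = -(-14)·(16/5)²·(8-(16/5))²·((16/5)+2·8)/(120·8·200000) = 16128/48828125 m
Load 2 — applied couple M₀=-11 kN·m at a=16/3 m (b=L-a=8/3):
  y_2 = (R_Ax³/6 - M_Ax²/2)/EI  [x≤a] with R_A=-11/6, M_A=-11/3 = ((-11/6)·(16/5)³/6 - (-11/3)·(16/5)²/2)/200000 = 154/3515625 m
Load 3 — uniform load w=16 kN/m over full span:
  y_3 = -wx²(L-x)²/(24EI) = -16·(16/5)²·(8-(16/5))²/(24·200000) = -1536/1953125 m
Superposition: y = Σ y_i = -181198/439453125 m ≈ -0.000412 m

y(16/5) = -181198/439453125 m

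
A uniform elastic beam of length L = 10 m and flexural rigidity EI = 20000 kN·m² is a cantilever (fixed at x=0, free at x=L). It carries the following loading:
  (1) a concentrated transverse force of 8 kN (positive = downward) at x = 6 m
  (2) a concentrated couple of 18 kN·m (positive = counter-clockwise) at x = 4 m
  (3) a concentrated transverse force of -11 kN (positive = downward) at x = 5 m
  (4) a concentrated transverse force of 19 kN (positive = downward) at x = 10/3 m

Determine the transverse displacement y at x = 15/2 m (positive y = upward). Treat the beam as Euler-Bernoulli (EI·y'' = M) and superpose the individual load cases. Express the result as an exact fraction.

y(15/2) = -86929/6480000 m

Load 1 — point force P=8 kN at a=6 m (b=L-a=4):
  y_1 = -Pa²(3x-a)/(6EI)  [x>a] = -8·6²·(3·(15/2)-6)/(6·20000) = -99/2500 m
Load 2 — applied couple M₀=18 kN·m at a=4 m (b=L-a=6):
  y_2 = M₀a(2x-a)/(2EI)  [x>a] = 18·4·(2·(15/2)-4)/(2·20000) = 99/5000 m
Load 3 — point force P=-11 kN at a=5 m (b=L-a=5):
  y_3 = -Pa²(3x-a)/(6EI)  [x>a] = -(-11)·5²·(3·(15/2)-5)/(6·20000) = 77/1920 m
Load 4 — point force P=19 kN at a=10/3 m (b=L-a=20/3):
  y_4 = -Pa²(3x-a)/(6EI)  [x>a] = -19·(10/3)²·(3·(15/2)-(10/3))/(6·20000) = -437/12960 m
Superposition: y = Σ y_i = -86929/6480000 m ≈ -0.013415 m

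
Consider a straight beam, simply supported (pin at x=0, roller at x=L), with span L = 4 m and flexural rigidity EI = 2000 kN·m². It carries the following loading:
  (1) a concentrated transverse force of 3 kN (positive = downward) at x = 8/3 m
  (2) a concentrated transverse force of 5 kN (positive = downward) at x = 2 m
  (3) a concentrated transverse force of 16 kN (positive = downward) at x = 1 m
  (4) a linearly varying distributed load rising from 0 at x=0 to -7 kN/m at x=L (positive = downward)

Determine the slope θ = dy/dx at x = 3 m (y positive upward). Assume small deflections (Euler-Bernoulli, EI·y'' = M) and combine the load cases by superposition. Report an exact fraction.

Load 1 — point force P=3 kN at a=8/3 m (b=L-a=4/3):
  θ_1 = -Pa(2L²-6Lx+3x²+a²)/(6LEI)  [x>a] = -3·(8/3)·(2·4²-6·4·3+3·3²+(8/3)²)/(6·4·2000) = 53/54000 rad
Load 2 — point force P=5 kN at a=2 m (b=L-a=2):
  θ_2 = -Pa(2L²-6Lx+3x²+a²)/(6LEI)  [x>a] = -5·2·(2·4²-6·4·3+3·3²+2²)/(6·4·2000) = 3/1600 rad
Load 3 — point force P=16 kN at a=1 m (b=L-a=3):
  θ_3 = -Pa(2L²-6Lx+3x²+a²)/(6LEI)  [x>a] = -16·1·(2·4²-6·4·3+3·3²+1²)/(6·4·2000) = 1/250 rad
Load 4 — triangular load w₀=-7 kN/m (0→w₀ over full span):
  θ_4 = -w₀(7L⁴-30L²x²+15x⁴)/(360LEI) = -(-7)·(7·4⁴-30·4²·3²+15·3⁴)/(360·4·2000) = -9191/2880000 rad
Superposition: θ = Σ θ_i = 31667/8640000 rad ≈ 0.003665 rad

θ(3) = 31667/8640000 rad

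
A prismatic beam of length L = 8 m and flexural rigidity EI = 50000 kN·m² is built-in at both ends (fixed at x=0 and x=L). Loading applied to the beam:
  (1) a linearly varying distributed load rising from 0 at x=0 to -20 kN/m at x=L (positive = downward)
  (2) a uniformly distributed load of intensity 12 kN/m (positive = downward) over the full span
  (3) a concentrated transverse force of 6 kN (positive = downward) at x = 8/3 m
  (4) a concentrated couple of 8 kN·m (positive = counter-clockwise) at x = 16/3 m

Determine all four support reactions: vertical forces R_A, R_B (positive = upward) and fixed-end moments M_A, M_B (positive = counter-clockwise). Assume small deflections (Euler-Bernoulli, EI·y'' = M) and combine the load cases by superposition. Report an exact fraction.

R_A = 268/9 kN, M_A = 280/9 kN·m, R_B = -70/9 kN, M_B = -32/9 kN·m

Load 1 — triangular load w₀=-20 kN/m (0→w₀ over full span):
  R_A = 3w₀L/20 = 3·(-20)·8/20 = -24 kN
  M_A = w₀L²/30 = (-20)·8²/30 = -128/3 kN·m
  R_B = 7w₀L/20 = 7·(-20)·8/20 = -56 kN
  M_B = -w₀L²/20 = -(-20)·8²/20 = 64 kN·m
Load 2 — uniform load w=12 kN/m over full span:
  R_A = wL/2 = 12·8/2 = 48 kN
  M_A = wL²/12 = 12·8²/12 = 64 kN·m
  R_B = wL/2 = 12·8/2 = 48 kN
  M_B = -wL²/12 = -12·8²/12 = -64 kN·m
Load 3 — point force P=6 kN at a=8/3 m (b=L-a=16/3):
  R_A = Pb²(3a+b)/L³ = 6·(16/3)²·(3·(8/3)+(16/3))/8³ = 40/9 kN
  M_A = Pab²/L² = 6·(8/3)·(16/3)²/8² = 64/9 kN·m
  R_B = Pa²(a+3b)/L³ = 6·(8/3)²·((8/3)+3·(16/3))/8³ = 14/9 kN
  M_B = -Pa²b/L² = -6·(8/3)²·(16/3)/8² = -32/9 kN·m
Load 4 — applied couple M₀=8 kN·m at a=16/3 m (b=L-a=8/3):
  R_A = 6M₀ab/L³ = 6·8·(16/3)·(8/3)/8³ = 4/3 kN
  M_A = M₀b(2a-b)/L² = 8·(8/3)·(2·(16/3)-(8/3))/8² = 8/3 kN·m
  R_B = -6M₀ab/L³ = -6·8·(16/3)·(8/3)/8³ = -4/3 kN
  M_B = M₀a(2b-a)/L² = 8·(16/3)·(2·(8/3)-(16/3))/8² = 0 kN·m
Superposition: R_A = 268/9 kN, M_A = 280/9 kN·m, R_B = -70/9 kN, M_B = -32/9 kN·m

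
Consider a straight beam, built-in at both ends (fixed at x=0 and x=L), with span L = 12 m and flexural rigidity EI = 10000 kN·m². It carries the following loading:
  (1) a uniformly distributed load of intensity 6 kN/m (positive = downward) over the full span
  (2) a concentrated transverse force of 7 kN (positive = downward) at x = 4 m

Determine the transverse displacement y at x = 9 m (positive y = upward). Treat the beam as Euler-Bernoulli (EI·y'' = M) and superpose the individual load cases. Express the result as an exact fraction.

y(9) = -97/4800 m

Load 1 — uniform load w=6 kN/m over full span:
  y_1 = -wx²(L-x)²/(24EI) = -6·9²·(12-9)²/(24·10000) = -729/40000 m
Load 2 — point force P=7 kN at a=4 m (b=L-a=8):
  y_2 = -Pa²(L-x)²(3bL-(3b+a)(L-x))/(6L³EI)  [x>a] = -7·4²·(12-9)²·(3·8·12-(3·8+4)·(12-9))/(6·12³·10000) = -119/60000 m
Superposition: y = Σ y_i = -97/4800 m ≈ -0.020208 m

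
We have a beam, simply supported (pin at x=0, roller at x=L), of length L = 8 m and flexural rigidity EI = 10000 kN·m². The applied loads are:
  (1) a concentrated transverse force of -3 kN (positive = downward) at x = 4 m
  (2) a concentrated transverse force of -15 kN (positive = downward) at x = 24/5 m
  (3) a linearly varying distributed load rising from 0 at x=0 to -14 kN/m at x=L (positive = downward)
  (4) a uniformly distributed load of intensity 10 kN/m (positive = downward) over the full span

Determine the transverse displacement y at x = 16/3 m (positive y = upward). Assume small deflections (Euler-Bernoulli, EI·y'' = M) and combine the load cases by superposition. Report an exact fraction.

y(16/3) = 38074/11390625 m

Load 1 — point force P=-3 kN at a=4 m (b=L-a=4):
  y_1 = -Pa(L-x)(2Lx-a²-x²)/(6LEI)  [x>a] = -(-3)·4·(8-(16/3))·(2·8·(16/3)-4²-(16/3)²)/(6·8·10000) = 46/16875 m
Load 2 — point force P=-15 kN at a=24/5 m (b=L-a=16/5):
  y_2 = -Pa(L-x)(2Lx-a²-x²)/(6LEI)  [x>a] = -(-15)·(24/5)·(8-(16/3))·(2·8·(16/3)-(24/5)²-(16/3)²)/(6·8·10000) = 1904/140625 m
Load 3 — triangular load w₀=-14 kN/m (0→w₀ over full span):
  y_3 = -w₀x(7L⁴-10L²x²+3x⁴)/(360LEI) = -(-14)·(16/3)·(7·8⁴-10·8²·(16/3)²+3·(16/3)⁴)/(360·8·10000) = 15232/455625 m
Load 4 — uniform load w=10 kN/m over full span:
  y_4 = -wx(L³-2Lx²+x³)/(24EI) = -10·(16/3)·(8³-2·8·(16/3)²+(16/3)³)/(24·10000) = -1408/30375 m
Superposition: y = Σ y_i = 38074/11390625 m ≈ 0.003343 m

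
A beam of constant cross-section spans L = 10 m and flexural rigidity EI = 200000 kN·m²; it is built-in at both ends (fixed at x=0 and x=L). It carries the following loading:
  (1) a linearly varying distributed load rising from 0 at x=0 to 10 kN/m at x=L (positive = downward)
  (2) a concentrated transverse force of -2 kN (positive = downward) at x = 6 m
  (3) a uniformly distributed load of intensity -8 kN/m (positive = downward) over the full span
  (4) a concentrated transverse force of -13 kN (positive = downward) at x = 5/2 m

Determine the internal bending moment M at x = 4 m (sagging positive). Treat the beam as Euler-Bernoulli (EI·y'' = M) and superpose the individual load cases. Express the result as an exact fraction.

M(4) = -243877/12000 kN·m

Load 1 — triangular load w₀=10 kN/m (0→w₀ over full span):
  M_1 = 3w₀Lx/20 - w₀L²/30 - w₀x³/(6L) = 3·10·10·4/20 - 10·10²/30 - 10·4³/(6·10) = 16 kN·m
Load 2 — point force P=-2 kN at a=6 m (b=L-a=4):
  M_2 = Pb²(3a+b)x/L³ - Pab²/L²  [x≤a] = (-2)·4²·(3·6+4)·4/10³ - (-2)·6·4²/10² = -112/125 kN·m
Load 3 — uniform load w=-8 kN/m over full span:
  M_3 = wLx/2 - wL²/12 - wx²/2 = (-8)·10·4/2 - (-8)·10²/12 - (-8)·4²/2 = -88/3 kN·m
Load 4 — point force P=-13 kN at a=5/2 m (b=L-a=15/2):
  M_4 = Pa²(a+3b)(L-x)/L³ - Pa²b/L²  [x>a] = (-13)·(5/2)²·((5/2)+3·(15/2))·(10-4)/10³ - (-13)·(5/2)²·(15/2)/10² = -195/32 kN·m
Superposition: M = Σ M_i = -243877/12000 kN·m ≈ -20.323083 kN·m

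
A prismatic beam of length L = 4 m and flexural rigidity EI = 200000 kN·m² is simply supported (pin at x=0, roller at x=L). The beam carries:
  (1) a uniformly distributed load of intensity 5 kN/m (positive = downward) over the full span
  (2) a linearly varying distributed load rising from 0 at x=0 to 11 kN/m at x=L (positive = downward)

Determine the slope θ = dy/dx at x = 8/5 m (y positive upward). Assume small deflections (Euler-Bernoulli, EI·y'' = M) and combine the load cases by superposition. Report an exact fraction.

Load 1 — uniform load w=5 kN/m over full span:
  θ_1 = -w(L³-6Lx²+4x³)/(24EI) = -5·(4³-6·4·(8/5)²+4·(8/5)³)/(24·200000) = -37/1875000 rad
Load 2 — triangular load w₀=11 kN/m (0→w₀ over full span):
  θ_2 = -w₀(7L⁴-30L²x²+15x⁴)/(360LEI) = -11·(7·4⁴-30·4²·(8/5)²+15·(8/5)⁴)/(360·4·200000) = -3553/140625000 rad
Superposition: θ = Σ θ_i = -791/17578125 rad ≈ -0.000045 rad

θ(8/5) = -791/17578125 rad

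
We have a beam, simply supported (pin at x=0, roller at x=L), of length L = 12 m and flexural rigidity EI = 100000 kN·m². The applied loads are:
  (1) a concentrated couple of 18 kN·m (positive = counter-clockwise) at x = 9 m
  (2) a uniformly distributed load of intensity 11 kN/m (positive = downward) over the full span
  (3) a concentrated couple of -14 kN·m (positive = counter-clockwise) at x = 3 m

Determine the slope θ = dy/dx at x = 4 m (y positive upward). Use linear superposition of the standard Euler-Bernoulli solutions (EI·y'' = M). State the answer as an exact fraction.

Load 1 — applied couple M₀=18 kN·m at a=9 m (b=L-a=3):
  θ_1 = (M₀x²/(2L)+C₁)/EI  [x≤a] with C₁=M₀(3b²-L²)/(6L)=-117/4 = (18·4²/(2·12)+(-117/4))/100000 = -69/400000 rad
Load 2 — uniform load w=11 kN/m over full span:
  θ_2 = -w(L³-6Lx²+4x³)/(24EI) = -11·(12³-6·12·4²+4·4³)/(24·100000) = -143/37500 rad
Load 3 — applied couple M₀=-14 kN·m at a=3 m (b=L-a=9):
  θ_3 = (M₀x²/(2L)-M₀(x-a)+C₁)/EI  [x>a] with C₁=M₀(3b²-L²)/(6L)=-77/4 = ((-14)·4²/(2·12)-(-14)·(4-3)+(-77/4))/100000 = -7/48000 rad
Superposition: θ = Σ θ_i = -2479/600000 rad ≈ -0.004132 rad

θ(4) = -2479/600000 rad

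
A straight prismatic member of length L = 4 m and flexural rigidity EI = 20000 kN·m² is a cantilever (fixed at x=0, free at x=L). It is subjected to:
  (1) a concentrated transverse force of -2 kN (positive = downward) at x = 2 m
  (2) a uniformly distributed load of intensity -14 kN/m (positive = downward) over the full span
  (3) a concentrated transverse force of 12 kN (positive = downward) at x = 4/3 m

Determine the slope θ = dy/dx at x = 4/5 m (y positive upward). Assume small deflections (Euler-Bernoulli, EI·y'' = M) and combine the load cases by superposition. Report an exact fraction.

θ(4/5) = 779/234375 rad

Load 1 — point force P=-2 kN at a=2 m (b=L-a=2):
  θ_1 = -Px(2a-x)/(2EI)  [x≤a] = -(-2)·(4/5)·(2·2-(4/5))/(2·20000) = 2/15625 rad
Load 2 — uniform load w=-14 kN/m over full span:
  θ_2 = -wx(x²-3Lx+3L²)/(6EI) = -(-14)·(4/5)·((4/5)²-3·4·(4/5)+3·4²)/(6·20000) = 854/234375 rad
Load 3 — point force P=12 kN at a=4/3 m (b=L-a=8/3):
  θ_3 = -Px(2a-x)/(2EI)  [x≤a] = -12·(4/5)·(2·(4/3)-(4/5))/(2·20000) = -7/15625 rad
Superposition: θ = Σ θ_i = 779/234375 rad ≈ 0.003324 rad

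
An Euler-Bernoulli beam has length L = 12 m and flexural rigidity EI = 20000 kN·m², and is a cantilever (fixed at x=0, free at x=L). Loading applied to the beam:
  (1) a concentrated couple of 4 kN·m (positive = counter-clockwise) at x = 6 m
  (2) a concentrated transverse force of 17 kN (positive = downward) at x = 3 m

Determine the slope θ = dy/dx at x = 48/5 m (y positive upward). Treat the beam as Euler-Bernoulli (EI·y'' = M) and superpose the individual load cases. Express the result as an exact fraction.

θ(48/5) = -21/8000 rad

Load 1 — applied couple M₀=4 kN·m at a=6 m (b=L-a=6):
  θ_1 = M₀a/EI  [x>a] = 4·6/20000 = 3/2500 rad
Load 2 — point force P=17 kN at a=3 m (b=L-a=9):
  θ_2 = -Pa²/(2EI)  [x>a] = -17·3²/(2·20000) = -153/40000 rad
Superposition: θ = Σ θ_i = -21/8000 rad ≈ -0.002625 rad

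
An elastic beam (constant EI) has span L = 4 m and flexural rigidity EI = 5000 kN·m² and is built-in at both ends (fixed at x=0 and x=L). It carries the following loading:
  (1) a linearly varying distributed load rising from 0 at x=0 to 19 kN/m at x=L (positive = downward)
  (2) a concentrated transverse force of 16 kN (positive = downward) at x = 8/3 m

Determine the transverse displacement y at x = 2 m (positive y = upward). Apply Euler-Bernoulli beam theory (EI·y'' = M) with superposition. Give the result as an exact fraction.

Load 1 — triangular load w₀=19 kN/m (0→w₀ over full span):
  y_1 = -w₀x²(L-x)²(x+2L)/(120LEI) = -19·2²·(4-2)²·(2+2·4)/(120·4·5000) = -19/15000 m
Load 2 — point force P=16 kN at a=8/3 m (b=L-a=4/3):
  y_2 = -Pb²x²(3aL-(3a+b)x)/(6L³EI)  [x≤a] = -16·(4/3)²·2²·(3·(8/3)·4-(3·(8/3)+(4/3))·2)/(6·4³·5000) = -8/10125 m
Superposition: y = Σ y_i = -833/405000 m ≈ -0.002057 m

y(2) = -833/405000 m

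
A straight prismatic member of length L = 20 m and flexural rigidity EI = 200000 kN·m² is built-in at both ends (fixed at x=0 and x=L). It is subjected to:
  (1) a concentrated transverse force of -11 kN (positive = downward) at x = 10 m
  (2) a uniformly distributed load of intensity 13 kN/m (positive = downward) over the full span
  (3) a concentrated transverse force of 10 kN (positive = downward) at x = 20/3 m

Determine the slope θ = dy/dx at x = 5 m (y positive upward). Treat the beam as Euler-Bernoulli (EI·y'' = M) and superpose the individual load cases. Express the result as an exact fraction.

θ(5) = -1151/288000 rad

Load 1 — point force P=-11 kN at a=10 m (b=L-a=10):
  θ_1 = -Pb²x(2aL-(3a+b)x)/(2L³EI)  [x≤a] = -(-11)·10²·5·(2·10·20-(3·10+10)·5)/(2·20³·200000) = 11/32000 rad
Load 2 — uniform load w=13 kN/m over full span:
  θ_2 = -wx(L-x)(L-2x)/(12EI) = -13·5·(20-5)·(20-2·5)/(12·200000) = -13/3200 rad
Load 3 — point force P=10 kN at a=20/3 m (b=L-a=40/3):
  θ_3 = -Pb²x(2aL-(3a+b)x)/(2L³EI)  [x≤a] = -10·(40/3)²·5·(2·(20/3)·20-(3·(20/3)+(40/3))·5)/(2·20³·200000) = -1/3600 rad
Superposition: θ = Σ θ_i = -1151/288000 rad ≈ -0.003997 rad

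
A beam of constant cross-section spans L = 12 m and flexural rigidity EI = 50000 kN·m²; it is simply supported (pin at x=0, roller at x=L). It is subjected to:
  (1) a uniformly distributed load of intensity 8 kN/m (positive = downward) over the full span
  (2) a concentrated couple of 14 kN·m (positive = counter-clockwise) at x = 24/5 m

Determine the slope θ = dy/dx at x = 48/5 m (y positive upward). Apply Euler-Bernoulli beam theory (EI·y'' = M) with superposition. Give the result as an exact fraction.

θ(48/5) = 6953/781250 rad

Load 1 — uniform load w=8 kN/m over full span:
  θ_1 = -w(L³-6Lx²+4x³)/(24EI) = -8·(12³-6·12·(48/5)²+4·(48/5)³)/(24·50000) = 3564/390625 rad
Load 2 — applied couple M₀=14 kN·m at a=24/5 m (b=L-a=36/5):
  θ_2 = (M₀x²/(2L)-M₀(x-a)+C₁)/EI  [x>a] with C₁=M₀(3b²-L²)/(6L)=56/25 = (14·(48/5)²/(2·12)-14·((48/5)-(24/5))+(56/25))/50000 = -7/31250 rad
Superposition: θ = Σ θ_i = 6953/781250 rad ≈ 0.008900 rad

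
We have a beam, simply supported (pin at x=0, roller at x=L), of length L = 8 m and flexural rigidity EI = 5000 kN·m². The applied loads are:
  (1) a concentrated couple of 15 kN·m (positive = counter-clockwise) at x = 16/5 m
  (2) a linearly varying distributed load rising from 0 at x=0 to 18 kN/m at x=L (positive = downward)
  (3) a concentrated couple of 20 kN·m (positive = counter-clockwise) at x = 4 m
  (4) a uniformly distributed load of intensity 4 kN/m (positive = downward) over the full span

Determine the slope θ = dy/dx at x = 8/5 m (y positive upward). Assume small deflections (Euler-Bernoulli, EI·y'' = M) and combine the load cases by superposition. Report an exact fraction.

Load 1 — applied couple M₀=15 kN·m at a=16/5 m (b=L-a=24/5):
  θ_1 = (M₀x²/(2L)+C₁)/EI  [x≤a] with C₁=M₀(3b²-L²)/(6L)=8/5 = (15·(8/5)²/(2·8)+(8/5))/5000 = 1/1250 rad
Load 2 — triangular load w₀=18 kN/m (0→w₀ over full span):
  θ_2 = -w₀(7L⁴-30L²x²+15x⁴)/(360LEI) = -18·(7·8⁴-30·8²·(8/5)²+15·(8/5)⁴)/(360·8·5000) = -11648/390625 rad
Load 3 — applied couple M₀=20 kN·m at a=4 m (b=L-a=4):
  θ_3 = (M₀x²/(2L)+C₁)/EI  [x≤a] with C₁=M₀(3b²-L²)/(6L)=-20/3 = (20·(8/5)²/(2·8)+(-20/3))/5000 = -13/18750 rad
Load 4 — uniform load w=4 kN/m over full span:
  θ_4 = -w(L³-6Lx²+4x³)/(24EI) = -4·(8³-6·8·(8/5)²+4·(8/5)³)/(24·5000) = -1056/78125 rad
Superposition: θ = Σ θ_i = -50659/1171875 rad ≈ -0.043229 rad

θ(8/5) = -50659/1171875 rad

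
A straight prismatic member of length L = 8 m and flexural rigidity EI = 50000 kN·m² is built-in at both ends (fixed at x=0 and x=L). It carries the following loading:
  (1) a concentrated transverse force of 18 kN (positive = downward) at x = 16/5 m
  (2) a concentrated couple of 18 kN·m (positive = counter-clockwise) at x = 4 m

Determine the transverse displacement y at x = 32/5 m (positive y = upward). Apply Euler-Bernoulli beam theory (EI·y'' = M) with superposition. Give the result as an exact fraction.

y(32/5) = -9681/48828125 m

Load 1 — point force P=18 kN at a=16/5 m (b=L-a=24/5):
  y_1 = -Pa²(L-x)²(3bL-(3b+a)(L-x))/(6L³EI)  [x>a] = -18·(16/5)²·(8-(32/5))²·(3·(24/5)·8-(3·(24/5)+(16/5))·(8-(32/5)))/(6·8³·50000) = -13056/48828125 m
Load 2 — applied couple M₀=18 kN·m at a=4 m (b=L-a=4):
  y_2 = (R_Ax³/6 - M_Ax²/2 - M₀(x-a)²/2)/EI  [x>a] with R_A=27/8, M_A=9/2 = ((27/8)·(32/5)³/6 - (9/2)·(32/5)²/2 - 18·((32/5)-4)²/2)/50000 = 27/390625 m
Superposition: y = Σ y_i = -9681/48828125 m ≈ -0.000198 m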